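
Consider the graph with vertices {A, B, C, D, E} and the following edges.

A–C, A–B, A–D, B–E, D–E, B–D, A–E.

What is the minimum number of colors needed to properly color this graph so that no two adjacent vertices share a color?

A, B, D, E are pairwise adjacent (a clique of size 4), so at least 4 colors are needed.
A valid assignment using 4 colors: A=1, B=2, C=2, D=4, E=3. Every edge joins two different colors.

4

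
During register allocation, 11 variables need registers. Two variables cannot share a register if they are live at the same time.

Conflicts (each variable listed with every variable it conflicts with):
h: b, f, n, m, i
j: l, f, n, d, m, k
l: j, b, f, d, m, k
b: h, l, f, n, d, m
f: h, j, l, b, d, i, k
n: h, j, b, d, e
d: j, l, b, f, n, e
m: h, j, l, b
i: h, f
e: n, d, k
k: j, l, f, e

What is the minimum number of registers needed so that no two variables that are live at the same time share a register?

4

j, l, f, k are mutually in conflict, so at least 4 registers are needed.
4 registers suffice: h=3, j=2, l=4, b=2, f=1, n=1, d=3, m=1, i=2, e=2, k=3. Every pair that conflicts lands in different registers.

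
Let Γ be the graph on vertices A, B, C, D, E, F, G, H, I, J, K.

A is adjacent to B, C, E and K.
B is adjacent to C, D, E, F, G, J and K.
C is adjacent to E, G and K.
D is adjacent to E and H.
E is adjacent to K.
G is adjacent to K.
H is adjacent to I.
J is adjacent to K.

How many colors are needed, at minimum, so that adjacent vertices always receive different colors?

A, B, C, E, K form a clique, so at least 5 colors are needed.
5 colors suffice: color 1 → {B, H}; color 2 → {D, F, I, K}; color 3 → {C, J}; color 4 → {E, G}; color 5 → {A}. Every edge joins two different colors.

5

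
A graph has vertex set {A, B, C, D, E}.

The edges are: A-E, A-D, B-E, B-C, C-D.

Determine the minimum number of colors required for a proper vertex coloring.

3

The cycle D-C-B-E-A-D has odd length 5, so it cannot be 2-colored; at least 3 colors are needed.
One proper 3-coloring: A=red, B=red, C=green, D=blue, E=blue. No two adjacent vertices share a color.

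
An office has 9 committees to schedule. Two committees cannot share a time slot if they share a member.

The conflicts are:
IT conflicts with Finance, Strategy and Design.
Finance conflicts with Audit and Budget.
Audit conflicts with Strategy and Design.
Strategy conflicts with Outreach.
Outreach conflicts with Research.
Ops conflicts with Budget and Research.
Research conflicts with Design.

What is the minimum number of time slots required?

3

The cycle Outreach-Research-Design-IT-Strategy-Outreach has odd length 5, so it cannot be 2-colored; at least 3 time slots are needed.
3 time slots suffice: time slot 1 → {Finance, Strategy, Ops, Design}; time slot 2 → {IT, Audit, Budget, Research}; time slot 3 → {Outreach}. Every pair that conflicts lands in different time slots.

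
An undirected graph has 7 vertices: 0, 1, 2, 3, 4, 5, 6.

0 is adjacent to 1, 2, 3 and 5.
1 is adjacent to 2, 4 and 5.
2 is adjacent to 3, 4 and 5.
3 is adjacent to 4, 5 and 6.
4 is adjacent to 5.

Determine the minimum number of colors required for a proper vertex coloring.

1, 2, 4, 5 form a clique, so at least 4 colors are needed.
4 colors suffice: color a → {1, 3}; color b → {5, 6}; color c → {2}; color d → {0, 4}. Each edge has distinct colors on its endpoints.

4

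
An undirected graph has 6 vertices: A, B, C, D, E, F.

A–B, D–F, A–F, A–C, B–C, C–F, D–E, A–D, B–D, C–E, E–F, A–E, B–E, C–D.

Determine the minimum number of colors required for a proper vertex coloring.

5

A, B, C, D, E are pairwise adjacent (a clique of size 5), so at least 5 colors are needed.
5 colors suffice: A=yellow, B=purple, C=green, D=red, E=blue, F=purple. Every edge joins two different colors.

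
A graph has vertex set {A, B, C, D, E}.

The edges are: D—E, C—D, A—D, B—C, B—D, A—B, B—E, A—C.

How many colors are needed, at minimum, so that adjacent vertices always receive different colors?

4

A, B, C, D are mutually adjacent (a clique of size 4), so at least 4 colors are needed.
4 colors suffice: A=green, B=blue, C=yellow, D=red, E=green. Every edge joins two different colors.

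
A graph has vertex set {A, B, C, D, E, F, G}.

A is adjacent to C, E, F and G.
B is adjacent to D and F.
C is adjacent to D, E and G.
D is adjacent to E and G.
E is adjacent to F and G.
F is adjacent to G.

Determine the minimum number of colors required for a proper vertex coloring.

4

A, C, E, G form a clique, so at least 4 colors are needed.
4 colors suffice: color red → {B, G}; color blue → {E}; color green → {A, D}; color yellow → {C, F}. No two adjacent vertices share a color.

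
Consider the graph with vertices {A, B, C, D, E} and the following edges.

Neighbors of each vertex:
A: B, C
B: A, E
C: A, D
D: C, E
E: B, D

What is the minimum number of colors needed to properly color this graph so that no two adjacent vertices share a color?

3

The cycle B-E-D-C-A-B has odd length 5, so it cannot be 2-colored; at least 3 colors are needed.
3 colors suffice: color 1 → {B, D}; color 2 → {A, E}; color 3 → {C}. Every edge joins two different colors.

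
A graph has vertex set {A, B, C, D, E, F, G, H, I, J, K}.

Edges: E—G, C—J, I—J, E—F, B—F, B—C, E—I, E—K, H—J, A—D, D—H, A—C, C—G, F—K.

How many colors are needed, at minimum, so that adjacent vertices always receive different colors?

E, F, K are pairwise adjacent, so at least 3 colors are needed.
3 colors suffice: A=2, B=3, C=1, D=1, E=1, F=2, G=2, H=3, I=3, J=2, K=3. Each edge has distinct colors on its endpoints.

3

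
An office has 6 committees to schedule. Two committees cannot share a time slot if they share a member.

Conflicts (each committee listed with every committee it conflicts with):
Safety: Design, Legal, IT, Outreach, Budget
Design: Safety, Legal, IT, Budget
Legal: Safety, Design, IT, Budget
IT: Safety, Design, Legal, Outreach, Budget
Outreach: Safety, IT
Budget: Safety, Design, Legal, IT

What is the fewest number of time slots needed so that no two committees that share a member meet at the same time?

Safety, Design, Legal, IT, Budget are mutually in conflict, so at least 5 time slots are needed.
5 time slots suffice: time slot 1 → {IT}; time slot 2 → {Safety}; time slot 3 → {Legal, Outreach}; time slot 4 → {Design}; time slot 5 → {Budget}. Every pair that conflicts lands in different time slots.

5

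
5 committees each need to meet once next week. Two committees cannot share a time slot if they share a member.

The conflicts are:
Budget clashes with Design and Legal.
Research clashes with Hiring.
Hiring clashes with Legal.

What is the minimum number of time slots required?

2

Budget and Legal conflict, so at least 2 time slots are needed.
2 time slots suffice: time slot 1 → {Budget, Hiring}; time slot 2 → {Research, Design, Legal}. Every pair that conflicts lands in different time slots.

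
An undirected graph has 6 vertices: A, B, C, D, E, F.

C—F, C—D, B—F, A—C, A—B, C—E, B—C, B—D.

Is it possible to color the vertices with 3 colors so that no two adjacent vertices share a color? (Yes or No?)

The chromatic number is 3. B, C, F form a triangle, so at least 3 colors are needed.
One proper 3-coloring: A=3, B=2, C=1, D=3, E=2, F=3.
That is already a proper 3-coloring.

Yes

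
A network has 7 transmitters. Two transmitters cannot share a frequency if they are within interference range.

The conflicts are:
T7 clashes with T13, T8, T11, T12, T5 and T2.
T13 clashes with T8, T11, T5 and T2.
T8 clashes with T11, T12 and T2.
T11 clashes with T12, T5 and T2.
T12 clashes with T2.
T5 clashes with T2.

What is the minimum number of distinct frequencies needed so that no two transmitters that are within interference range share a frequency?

5

T7, T8, T11, T12, T2 are mutually in conflict, so at least 5 frequencies are needed.
5 frequencies suffice: frequency 1 → {T2}; frequency 2 → {T11}; frequency 3 → {T7}; frequency 4 → {T13, T12}; frequency 5 → {T8, T5}. Every pair that conflicts lands in different frequencies.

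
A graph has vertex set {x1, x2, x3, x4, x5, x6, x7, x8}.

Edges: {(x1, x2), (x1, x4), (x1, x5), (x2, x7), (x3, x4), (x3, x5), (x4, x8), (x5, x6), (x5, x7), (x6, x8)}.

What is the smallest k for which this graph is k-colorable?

The cycle x8-x6-x5-x1-x4-x8 has odd length 5, so it cannot be 2-colored; at least 3 colors are needed.
3 colors suffice: x1=2, x2=1, x3=2, x4=1, x5=1, x6=3, x7=2, x8=2. No two adjacent vertices share a color.

3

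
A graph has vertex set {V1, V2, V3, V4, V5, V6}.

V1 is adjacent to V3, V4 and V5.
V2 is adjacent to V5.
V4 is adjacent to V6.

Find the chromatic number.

V2 and V5 are adjacent, so at least 2 colors are needed.
One proper 2-coloring: V1=1, V2=1, V3=2, V4=2, V5=2, V6=1. No two adjacent vertices share a color.

2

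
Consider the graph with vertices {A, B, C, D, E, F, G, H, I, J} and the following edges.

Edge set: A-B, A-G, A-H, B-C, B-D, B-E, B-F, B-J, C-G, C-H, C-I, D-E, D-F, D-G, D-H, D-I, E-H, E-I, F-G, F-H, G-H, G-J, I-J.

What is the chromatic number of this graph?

4

D, F, G, H are mutually adjacent (a clique of size 4), so at least 4 colors are needed.
4 colors suffice: color red → {A, C, D, J}; color blue → {B, H, I}; color green → {E, G}; color yellow → {F}. Every edge joins two different colors.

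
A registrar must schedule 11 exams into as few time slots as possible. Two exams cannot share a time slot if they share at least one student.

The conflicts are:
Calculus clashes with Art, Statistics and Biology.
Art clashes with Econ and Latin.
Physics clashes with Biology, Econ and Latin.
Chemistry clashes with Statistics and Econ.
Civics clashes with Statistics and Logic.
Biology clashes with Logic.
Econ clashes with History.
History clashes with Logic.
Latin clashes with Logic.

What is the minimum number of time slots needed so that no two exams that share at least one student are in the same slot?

The cycle Art-Econ-Chemistry-Statistics-Calculus-Art has odd length 5, so it cannot be 2-colored; at least 3 time slots are needed.
3 time slots suffice: time slot 1 → {Calculus, Econ, Logic}; time slot 2 → {Art, Physics, Statistics, History}; time slot 3 → {Chemistry, Civics, Biology, Latin}. Each listed conflict is separated.

3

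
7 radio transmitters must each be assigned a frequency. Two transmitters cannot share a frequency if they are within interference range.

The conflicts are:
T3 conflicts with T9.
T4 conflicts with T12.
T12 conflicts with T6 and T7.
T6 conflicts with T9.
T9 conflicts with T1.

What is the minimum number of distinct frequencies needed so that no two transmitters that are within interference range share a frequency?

2

T3 and T9 conflict, so at least 2 frequencies are needed.
2 frequencies suffice: frequency 1 → {T12, T9}; frequency 2 → {T3, T4, T6, T7, T1}. No two conflicting transmitters share a frequency.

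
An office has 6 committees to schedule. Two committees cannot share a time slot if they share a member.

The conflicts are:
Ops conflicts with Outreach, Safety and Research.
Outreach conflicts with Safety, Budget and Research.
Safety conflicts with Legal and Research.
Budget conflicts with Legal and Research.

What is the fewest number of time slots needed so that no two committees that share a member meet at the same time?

4

Ops, Outreach, Safety, Research are mutually in conflict, so at least 4 time slots are needed.
Using 4 time slots: Ops=4, Outreach=3, Safety=2, Budget=2, Legal=1, Research=1. Every pair that conflicts lands in different time slots.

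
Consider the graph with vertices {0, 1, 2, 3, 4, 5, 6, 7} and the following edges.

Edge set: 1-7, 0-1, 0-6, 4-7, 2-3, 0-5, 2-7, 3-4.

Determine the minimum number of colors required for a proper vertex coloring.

2

0 and 6 are adjacent, so at least 2 colors are needed.
A valid assignment using 2 colors: 0=a, 1=b, 2=b, 3=a, 4=b, 5=b, 6=b, 7=a. Every edge joins two different colors.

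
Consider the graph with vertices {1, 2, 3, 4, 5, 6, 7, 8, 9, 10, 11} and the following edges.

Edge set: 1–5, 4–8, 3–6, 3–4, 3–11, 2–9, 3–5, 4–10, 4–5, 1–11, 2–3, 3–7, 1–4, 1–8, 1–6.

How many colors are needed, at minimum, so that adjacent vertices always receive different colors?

1, 4, 8 form a triangle, so at least 3 colors are needed.
3 colors suffice: 1=a, 2=b, 3=a, 4=b, 5=c, 6=b, 7=b, 8=c, 9=a, 10=a, 11=b. No two adjacent vertices share a color.

3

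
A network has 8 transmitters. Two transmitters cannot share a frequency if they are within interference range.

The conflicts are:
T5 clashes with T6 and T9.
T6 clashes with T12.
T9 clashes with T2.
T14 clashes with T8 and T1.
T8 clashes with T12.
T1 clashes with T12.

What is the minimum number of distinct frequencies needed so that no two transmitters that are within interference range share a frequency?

T6 and T12 conflict, so at least 2 frequencies are needed.
Using 2 frequencies: T5=1, T6=2, T9=2, T14=1, T8=2, T1=2, T12=1, T2=1. Every pair that conflicts lands in different frequencies.

2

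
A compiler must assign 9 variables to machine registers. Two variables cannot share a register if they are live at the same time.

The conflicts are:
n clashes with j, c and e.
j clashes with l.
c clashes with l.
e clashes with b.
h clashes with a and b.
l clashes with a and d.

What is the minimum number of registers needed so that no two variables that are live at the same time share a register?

3

The cycle l-a-h-b-e-n-j-l has odd length 7, so it cannot be 2-colored; at least 3 registers are needed.
A valid assignment using 3 registers: n=1, j=2, c=2, e=2, h=3, l=1, a=2, b=1, d=2. Every pair that conflicts lands in different registers.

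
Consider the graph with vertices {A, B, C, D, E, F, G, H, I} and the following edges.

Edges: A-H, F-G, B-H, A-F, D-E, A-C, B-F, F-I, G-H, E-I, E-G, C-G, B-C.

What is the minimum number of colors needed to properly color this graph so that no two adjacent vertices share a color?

2

F and I are adjacent, so at least 2 colors are needed.
One proper 2-coloring: A=2, B=2, C=1, D=2, E=1, F=1, G=2, H=1, I=2. Every edge joins two different colors.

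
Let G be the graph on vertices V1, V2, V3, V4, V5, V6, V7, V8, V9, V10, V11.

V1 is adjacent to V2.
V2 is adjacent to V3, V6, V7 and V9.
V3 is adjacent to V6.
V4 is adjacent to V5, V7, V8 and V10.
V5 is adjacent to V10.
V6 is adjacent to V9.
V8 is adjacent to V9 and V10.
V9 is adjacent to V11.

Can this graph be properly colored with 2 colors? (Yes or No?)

No

V2, V3, V6 are pairwise adjacent, so at least 3 colors are needed.
So 2 colors are not enough.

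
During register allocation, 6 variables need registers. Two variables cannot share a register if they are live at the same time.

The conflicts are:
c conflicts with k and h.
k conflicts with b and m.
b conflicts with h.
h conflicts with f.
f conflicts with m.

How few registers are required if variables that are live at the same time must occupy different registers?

3

The cycle k-b-h-f-m-k has odd length 5, so it cannot be 2-colored; at least 3 registers are needed.
3 registers suffice: c=2, k=1, b=2, h=1, f=2, m=3. Each listed conflict is separated.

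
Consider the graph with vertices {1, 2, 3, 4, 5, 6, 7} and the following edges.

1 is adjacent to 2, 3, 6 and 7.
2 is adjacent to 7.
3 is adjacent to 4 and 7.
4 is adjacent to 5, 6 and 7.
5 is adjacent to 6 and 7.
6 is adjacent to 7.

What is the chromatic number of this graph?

4

4, 5, 6, 7 are pairwise adjacent (a clique of size 4), so at least 4 colors are needed.
A valid assignment using 4 colors: 1=blue, 2=green, 3=green, 4=blue, 5=yellow, 6=green, 7=red. Every edge joins two different colors.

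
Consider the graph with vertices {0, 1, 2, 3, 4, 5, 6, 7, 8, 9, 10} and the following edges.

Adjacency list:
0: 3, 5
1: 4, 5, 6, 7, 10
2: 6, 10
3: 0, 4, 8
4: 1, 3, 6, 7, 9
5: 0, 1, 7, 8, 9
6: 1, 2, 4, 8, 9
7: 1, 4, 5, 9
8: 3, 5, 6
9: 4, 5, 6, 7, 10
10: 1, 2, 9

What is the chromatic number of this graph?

1, 5, 7 are mutually adjacent, so at least 3 colors are needed.
3 colors suffice: color red → {0, 1, 2, 8, 9}; color blue → {4, 5, 10}; color green → {3, 6, 7}. Each edge has distinct colors on its endpoints.

3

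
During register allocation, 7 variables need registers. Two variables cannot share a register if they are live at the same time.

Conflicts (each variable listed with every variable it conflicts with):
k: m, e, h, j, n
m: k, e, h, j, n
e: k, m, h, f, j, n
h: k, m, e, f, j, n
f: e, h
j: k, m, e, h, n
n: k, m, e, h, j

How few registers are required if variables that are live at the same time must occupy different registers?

k, m, e, h, j, n pairwise conflict, so at least 6 registers are needed.
A valid assignment using 6 registers: k=6, m=4, e=1, h=2, f=3, j=3, n=5. No two conflicting variables share a register.

6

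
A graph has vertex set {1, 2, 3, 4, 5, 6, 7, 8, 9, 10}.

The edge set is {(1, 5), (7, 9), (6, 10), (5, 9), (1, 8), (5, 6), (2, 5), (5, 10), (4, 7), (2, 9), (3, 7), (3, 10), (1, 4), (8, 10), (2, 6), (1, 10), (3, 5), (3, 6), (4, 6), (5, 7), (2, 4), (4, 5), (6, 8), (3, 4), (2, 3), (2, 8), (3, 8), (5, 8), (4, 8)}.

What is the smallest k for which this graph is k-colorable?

6

2, 3, 4, 5, 6, 8 form a clique, so at least 6 colors are needed.
6 colors suffice: color a → {5}; color b → {1, 3, 9}; color c → {7, 8}; color d → {4, 10}; color e → {6}; color f → {2}. Each edge has distinct colors on its endpoints.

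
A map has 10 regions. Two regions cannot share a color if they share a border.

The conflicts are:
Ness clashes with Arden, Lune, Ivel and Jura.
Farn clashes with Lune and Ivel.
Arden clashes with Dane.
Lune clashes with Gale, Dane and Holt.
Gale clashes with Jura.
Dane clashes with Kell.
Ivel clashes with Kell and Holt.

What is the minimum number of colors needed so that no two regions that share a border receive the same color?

The cycle Farn-Ivel-Kell-Dane-Lune-Farn has odd length 5, so it cannot be 2-colored; at least 3 colors are needed.
One proper 3-coloring: Ness=2, Farn=2, Arden=1, Lune=1, Gale=2, Dane=2, Ivel=1, Kell=3, Holt=2, Jura=1. Every pair that conflicts lands in different colors.

3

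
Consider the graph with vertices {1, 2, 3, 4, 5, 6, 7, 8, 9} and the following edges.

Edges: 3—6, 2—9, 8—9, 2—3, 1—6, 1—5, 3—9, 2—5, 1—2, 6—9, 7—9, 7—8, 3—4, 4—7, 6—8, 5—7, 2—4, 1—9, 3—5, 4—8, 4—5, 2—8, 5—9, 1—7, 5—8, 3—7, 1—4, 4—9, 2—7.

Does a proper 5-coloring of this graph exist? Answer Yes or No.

No

1, 2, 4, 5, 7, 9 are mutually adjacent (a clique of size 6), so at least 6 colors are needed.
So 5 colors are not enough.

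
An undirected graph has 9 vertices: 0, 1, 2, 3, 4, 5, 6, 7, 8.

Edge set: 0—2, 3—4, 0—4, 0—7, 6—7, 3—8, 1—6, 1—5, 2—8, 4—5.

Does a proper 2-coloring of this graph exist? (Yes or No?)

No

The cycle 8-2-0-4-3-8 has odd length 5, so it cannot be 2-colored; at least 3 colors are needed.
So 2 colors are not enough.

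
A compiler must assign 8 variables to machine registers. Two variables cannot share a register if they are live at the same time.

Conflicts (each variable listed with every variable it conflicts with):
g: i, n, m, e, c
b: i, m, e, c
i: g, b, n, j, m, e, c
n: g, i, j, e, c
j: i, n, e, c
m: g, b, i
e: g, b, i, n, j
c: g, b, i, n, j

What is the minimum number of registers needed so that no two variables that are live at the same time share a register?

4

i, n, j, e all conflict with each other, so at least 4 registers are needed.
4 registers suffice: register 1 → {i}; register 2 → {m, e, c}; register 3 → {g, b, j}; register 4 → {n}. No two conflicting variables share a register.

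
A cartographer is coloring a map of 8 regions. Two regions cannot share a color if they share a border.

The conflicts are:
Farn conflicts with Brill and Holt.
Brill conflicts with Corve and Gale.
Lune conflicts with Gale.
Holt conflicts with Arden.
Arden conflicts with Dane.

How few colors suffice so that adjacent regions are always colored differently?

Lune and Gale conflict, so at least 2 colors are needed.
One proper 2-coloring: Farn=2, Brill=1, Lune=1, Holt=1, Corve=2, Arden=2, Gale=2, Dane=1. Each listed conflict is separated.

2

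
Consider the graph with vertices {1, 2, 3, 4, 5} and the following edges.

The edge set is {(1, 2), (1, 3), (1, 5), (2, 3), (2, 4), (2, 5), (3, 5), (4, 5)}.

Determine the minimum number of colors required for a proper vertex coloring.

1, 2, 3, 5 are pairwise adjacent (a clique of size 4), so at least 4 colors are needed.
4 colors suffice: color a → {5}; color b → {2}; color c → {1, 4}; color d → {3}. Every edge joins two different colors.

4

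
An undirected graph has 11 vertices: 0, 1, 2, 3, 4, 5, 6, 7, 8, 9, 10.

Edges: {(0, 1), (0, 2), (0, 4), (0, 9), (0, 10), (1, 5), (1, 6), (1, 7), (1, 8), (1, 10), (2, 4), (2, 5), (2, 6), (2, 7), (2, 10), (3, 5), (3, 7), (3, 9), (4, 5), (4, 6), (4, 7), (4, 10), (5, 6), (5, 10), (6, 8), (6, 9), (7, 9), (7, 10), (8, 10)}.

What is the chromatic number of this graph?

4

0, 2, 4, 10 form a clique, so at least 4 colors are needed.
4 colors suffice: color red → {3, 6, 10}; color blue → {1, 2, 9}; color green → {0, 5, 7, 8}; color yellow → {4}. Each edge has distinct colors on its endpoints.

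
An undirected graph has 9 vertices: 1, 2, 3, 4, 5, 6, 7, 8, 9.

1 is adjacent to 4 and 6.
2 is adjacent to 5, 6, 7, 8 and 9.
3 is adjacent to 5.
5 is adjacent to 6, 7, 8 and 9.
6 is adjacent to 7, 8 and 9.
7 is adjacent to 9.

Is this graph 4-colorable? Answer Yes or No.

2, 5, 6, 7, 9 form a clique, so at least 5 colors are needed.
So 4 colors are not enough.

No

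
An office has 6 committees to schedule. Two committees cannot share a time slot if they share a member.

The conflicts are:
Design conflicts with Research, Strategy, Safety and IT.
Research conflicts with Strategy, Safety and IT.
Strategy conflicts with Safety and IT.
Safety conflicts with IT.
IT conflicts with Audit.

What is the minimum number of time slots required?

5

Design, Research, Strategy, Safety, IT all conflict with each other, so at least 5 time slots are needed.
5 time slots suffice: time slot 1 → {IT}; time slot 2 → {Safety, Audit}; time slot 3 → {Strategy}; time slot 4 → {Research}; time slot 5 → {Design}. Every pair that conflicts lands in different time slots.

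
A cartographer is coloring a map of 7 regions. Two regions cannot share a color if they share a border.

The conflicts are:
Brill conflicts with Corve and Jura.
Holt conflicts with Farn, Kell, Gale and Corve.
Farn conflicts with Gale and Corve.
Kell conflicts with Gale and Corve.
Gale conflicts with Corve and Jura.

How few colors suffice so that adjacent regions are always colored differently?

Holt, Kell, Gale, Corve are mutually in conflict, so at least 4 colors are needed.
4 colors suffice: color 1 → {Corve, Jura}; color 2 → {Brill, Gale}; color 3 → {Holt}; color 4 → {Farn, Kell}. Each listed conflict is separated.

4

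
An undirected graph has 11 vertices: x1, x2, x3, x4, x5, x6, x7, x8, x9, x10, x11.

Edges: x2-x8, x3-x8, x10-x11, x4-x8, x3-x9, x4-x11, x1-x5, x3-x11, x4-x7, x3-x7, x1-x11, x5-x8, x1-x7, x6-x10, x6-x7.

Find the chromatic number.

3

The cycle x1-x7-x6-x10-x11-x1 has odd length 5, so it cannot be 2-colored; at least 3 colors are needed.
One proper 3-coloring: x1=2, x2=2, x3=2, x4=2, x5=3, x6=2, x7=1, x8=1, x9=1, x10=3, x11=1. Each edge has distinct colors on its endpoints.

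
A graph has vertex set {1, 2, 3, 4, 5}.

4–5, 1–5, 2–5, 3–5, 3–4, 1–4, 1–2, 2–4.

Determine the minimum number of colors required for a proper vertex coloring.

4

1, 2, 4, 5 form a clique, so at least 4 colors are needed.
A valid assignment using 4 colors: 1=c, 2=d, 3=c, 4=b, 5=a. Every edge joins two different colors.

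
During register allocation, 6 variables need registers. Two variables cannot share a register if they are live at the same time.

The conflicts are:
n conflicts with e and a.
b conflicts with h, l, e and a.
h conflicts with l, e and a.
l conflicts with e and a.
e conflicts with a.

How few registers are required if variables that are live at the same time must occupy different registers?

5

b, h, l, e, a pairwise conflict, so at least 5 registers are needed.
5 registers suffice: register 1 → {e}; register 2 → {a}; register 3 → {n, l}; register 4 → {b}; register 5 → {h}. Each listed conflict is separated.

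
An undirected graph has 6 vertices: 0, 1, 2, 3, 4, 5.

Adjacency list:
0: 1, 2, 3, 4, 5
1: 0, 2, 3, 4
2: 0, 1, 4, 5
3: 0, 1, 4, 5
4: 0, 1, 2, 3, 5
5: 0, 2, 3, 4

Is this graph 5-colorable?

Yes

The chromatic number is 4. 0, 1, 3, 4 form a clique, so at least 4 colors are needed.
One proper 4-coloring: 0=b, 1=c, 2=d, 3=d, 4=a, 5=c.
Since 5 ≥ 4, a proper 5-coloring certainly exists.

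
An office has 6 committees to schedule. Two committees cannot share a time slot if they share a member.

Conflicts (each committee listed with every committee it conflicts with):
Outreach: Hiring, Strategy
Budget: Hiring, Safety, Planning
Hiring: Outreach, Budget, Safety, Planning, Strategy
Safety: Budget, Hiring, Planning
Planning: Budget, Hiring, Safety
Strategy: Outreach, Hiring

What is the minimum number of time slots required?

Budget, Hiring, Safety, Planning all conflict with each other, so at least 4 time slots are needed.
4 time slots suffice: time slot 1 → {Hiring}; time slot 2 → {Safety, Strategy}; time slot 3 → {Outreach, Budget}; time slot 4 → {Planning}. Every pair that conflicts lands in different time slots.

4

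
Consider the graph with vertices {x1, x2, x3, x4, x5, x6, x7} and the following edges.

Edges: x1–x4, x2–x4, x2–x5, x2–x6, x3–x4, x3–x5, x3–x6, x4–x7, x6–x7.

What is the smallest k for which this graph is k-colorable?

x3 and x6 are adjacent, so at least 2 colors are needed.
2 colors suffice: color 1 → {x4, x5, x6}; color 2 → {x1, x2, x3, x7}. No two adjacent vertices share a color.

2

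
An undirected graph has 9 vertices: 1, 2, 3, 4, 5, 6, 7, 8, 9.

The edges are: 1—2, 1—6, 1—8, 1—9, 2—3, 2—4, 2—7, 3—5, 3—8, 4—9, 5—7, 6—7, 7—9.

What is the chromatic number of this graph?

3 and 5 are adjacent, so at least 2 colors are needed.
2 colors suffice: color red → {1, 3, 4, 7}; color blue → {2, 5, 6, 8, 9}. No two adjacent vertices share a color.

2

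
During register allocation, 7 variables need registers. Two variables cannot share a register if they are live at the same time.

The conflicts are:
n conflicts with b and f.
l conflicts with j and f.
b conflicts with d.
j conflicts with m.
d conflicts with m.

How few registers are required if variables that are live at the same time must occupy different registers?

The cycle n-b-d-m-j-l-f-n has odd length 7, so it cannot be 2-colored; at least 3 registers are needed.
A valid assignment using 3 registers: n=2, l=3, b=1, j=2, f=1, d=2, m=1. Every pair that conflicts lands in different registers.

3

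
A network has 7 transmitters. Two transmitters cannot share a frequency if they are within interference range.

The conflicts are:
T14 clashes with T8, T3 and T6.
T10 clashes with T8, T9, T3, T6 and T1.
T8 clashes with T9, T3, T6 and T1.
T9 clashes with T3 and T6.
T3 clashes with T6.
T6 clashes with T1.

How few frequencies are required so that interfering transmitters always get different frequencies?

5

T10, T8, T9, T3, T6 are mutually in conflict, so at least 5 frequencies are needed.
5 frequencies suffice: frequency 1 → {T8}; frequency 2 → {T6}; frequency 3 → {T14, T10}; frequency 4 → {T3, T1}; frequency 5 → {T9}. Each listed conflict is separated.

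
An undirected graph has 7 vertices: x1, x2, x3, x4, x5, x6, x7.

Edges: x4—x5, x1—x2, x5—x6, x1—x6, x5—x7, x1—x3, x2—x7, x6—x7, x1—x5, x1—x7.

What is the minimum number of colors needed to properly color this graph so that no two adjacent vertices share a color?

4

x1, x5, x6, x7 are pairwise adjacent (a clique of size 4), so at least 4 colors are needed.
4 colors suffice: color R → {x1, x4}; color B → {x2, x3, x5}; color G → {x7}; color Y → {x6}. Every edge joins two different colors.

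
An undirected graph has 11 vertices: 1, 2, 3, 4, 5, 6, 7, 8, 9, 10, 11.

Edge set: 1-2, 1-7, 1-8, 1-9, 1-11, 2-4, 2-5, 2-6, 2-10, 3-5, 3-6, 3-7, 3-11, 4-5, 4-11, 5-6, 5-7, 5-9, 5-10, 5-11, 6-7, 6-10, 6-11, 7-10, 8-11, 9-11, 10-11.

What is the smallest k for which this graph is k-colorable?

3, 5, 6, 7 are mutually adjacent (a clique of size 4), so at least 4 colors are needed.
4 colors suffice: 1=red, 2=blue, 3=yellow, 4=green, 5=red, 6=green, 7=blue, 8=green, 9=green, 10=yellow, 11=blue. No two adjacent vertices share a color.

4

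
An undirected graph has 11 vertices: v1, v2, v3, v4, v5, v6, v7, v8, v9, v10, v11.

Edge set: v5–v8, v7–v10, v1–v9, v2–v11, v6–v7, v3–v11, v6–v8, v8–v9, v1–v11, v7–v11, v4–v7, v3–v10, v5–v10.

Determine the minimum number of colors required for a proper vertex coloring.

The cycle v5-v8-v6-v7-v10-v5 has odd length 5, so it cannot be 2-colored; at least 3 colors are needed.
One proper 3-coloring: v1=B, v2=B, v3=B, v4=R, v5=B, v6=G, v7=B, v8=R, v9=G, v10=R, v11=R. Each edge has distinct colors on its endpoints.

3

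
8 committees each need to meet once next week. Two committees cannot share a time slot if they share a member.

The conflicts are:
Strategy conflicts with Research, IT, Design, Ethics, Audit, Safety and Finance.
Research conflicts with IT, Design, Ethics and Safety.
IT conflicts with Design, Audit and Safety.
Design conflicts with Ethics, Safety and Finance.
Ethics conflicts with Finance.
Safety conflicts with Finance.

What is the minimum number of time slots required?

5

Strategy, Research, IT, Design, Safety are mutually in conflict, so at least 5 time slots are needed.
5 time slots suffice: time slot 1 → {Strategy}; time slot 2 → {Design, Audit}; time slot 3 → {Ethics, Safety}; time slot 4 → {IT, Finance}; time slot 5 → {Research}. Every pair that conflicts lands in different time slots.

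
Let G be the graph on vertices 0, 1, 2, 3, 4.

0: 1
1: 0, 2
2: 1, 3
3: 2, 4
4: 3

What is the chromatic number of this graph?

1 and 2 are adjacent, so at least 2 colors are needed.
2 colors suffice: color a → {0, 2, 4}; color b → {1, 3}. Every edge joins two different colors.

2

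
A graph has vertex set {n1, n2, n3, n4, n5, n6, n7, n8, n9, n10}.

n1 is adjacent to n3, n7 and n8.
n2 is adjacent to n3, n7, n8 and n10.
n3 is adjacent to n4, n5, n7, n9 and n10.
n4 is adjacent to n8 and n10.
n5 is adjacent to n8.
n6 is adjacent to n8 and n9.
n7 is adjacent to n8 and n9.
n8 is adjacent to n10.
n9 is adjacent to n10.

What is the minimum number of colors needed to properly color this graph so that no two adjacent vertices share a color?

n3, n7, n9 form a triangle, so at least 3 colors are needed.
3 colors suffice: color 1 → {n3, n8}; color 2 → {n5, n6, n7, n10}; color 3 → {n1, n2, n4, n9}. Each edge has distinct colors on its endpoints.

3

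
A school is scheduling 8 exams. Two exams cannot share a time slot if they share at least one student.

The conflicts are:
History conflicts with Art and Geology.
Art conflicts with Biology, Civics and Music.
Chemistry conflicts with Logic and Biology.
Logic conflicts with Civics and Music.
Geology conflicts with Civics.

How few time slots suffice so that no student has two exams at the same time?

The cycle Biology-Chemistry-Logic-Civics-Art-Biology has odd length 5, so it cannot be 2-colored; at least 3 time slots are needed.
A valid assignment using 3 time slots: History=2, Art=1, Chemistry=2, Logic=1, Biology=3, Geology=1, Civics=2, Music=2. Each listed conflict is separated.

3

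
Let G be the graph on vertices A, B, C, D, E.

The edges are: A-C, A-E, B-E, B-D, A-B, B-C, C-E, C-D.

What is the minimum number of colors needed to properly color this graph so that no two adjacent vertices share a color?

A, B, C, E are pairwise adjacent (a clique of size 4), so at least 4 colors are needed.
A valid assignment using 4 colors: A=4, B=1, C=2, D=3, E=3. No two adjacent vertices share a color.

4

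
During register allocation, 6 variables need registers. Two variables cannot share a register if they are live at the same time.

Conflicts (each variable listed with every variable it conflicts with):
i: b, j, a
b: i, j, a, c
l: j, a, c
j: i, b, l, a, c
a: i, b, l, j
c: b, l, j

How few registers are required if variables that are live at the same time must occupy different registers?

i, b, j, a all conflict with each other, so at least 4 registers are needed.
4 registers suffice: register 1 → {j}; register 2 → {b, l}; register 3 → {a, c}; register 4 → {i}. No two conflicting variables share a register.

4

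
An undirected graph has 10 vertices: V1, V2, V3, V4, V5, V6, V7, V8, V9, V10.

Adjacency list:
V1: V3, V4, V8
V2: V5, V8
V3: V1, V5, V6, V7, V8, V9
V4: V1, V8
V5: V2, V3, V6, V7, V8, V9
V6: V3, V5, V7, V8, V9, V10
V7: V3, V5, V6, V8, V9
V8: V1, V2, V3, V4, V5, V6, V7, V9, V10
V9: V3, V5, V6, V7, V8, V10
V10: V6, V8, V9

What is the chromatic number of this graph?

6

V3, V5, V6, V7, V8, V9 are pairwise adjacent (a clique of size 6), so at least 6 colors are needed.
One proper 6-coloring: V1=2, V2=3, V3=3, V4=3, V5=2, V6=4, V7=6, V8=1, V9=5, V10=2. Each edge has distinct colors on its endpoints.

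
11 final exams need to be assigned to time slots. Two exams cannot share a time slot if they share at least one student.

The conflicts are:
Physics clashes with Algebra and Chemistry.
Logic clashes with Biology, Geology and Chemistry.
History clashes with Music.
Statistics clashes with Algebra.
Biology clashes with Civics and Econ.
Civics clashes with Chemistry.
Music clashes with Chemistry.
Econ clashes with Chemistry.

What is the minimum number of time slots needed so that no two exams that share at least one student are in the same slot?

2

Statistics and Algebra conflict, so at least 2 time slots are needed.
A valid assignment using 2 time slots: Physics=2, Logic=2, History=1, Statistics=2, Algebra=1, Biology=1, Civics=2, Geology=1, Music=2, Econ=2, Chemistry=1. No two conflicting exams share a time slot.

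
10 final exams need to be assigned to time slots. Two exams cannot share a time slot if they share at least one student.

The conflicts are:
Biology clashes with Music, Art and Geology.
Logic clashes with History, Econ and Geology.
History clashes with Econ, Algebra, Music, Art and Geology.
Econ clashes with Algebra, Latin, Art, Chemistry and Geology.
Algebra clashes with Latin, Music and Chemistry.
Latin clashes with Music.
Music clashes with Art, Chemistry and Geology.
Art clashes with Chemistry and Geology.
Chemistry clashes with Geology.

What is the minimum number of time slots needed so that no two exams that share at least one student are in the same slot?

4

Logic, History, Econ, Geology all conflict with each other, so at least 4 time slots are needed.
4 time slots suffice: time slot 1 → {Econ, Music}; time slot 2 → {Algebra, Geology}; time slot 3 → {Biology, History, Latin, Chemistry}; time slot 4 → {Logic, Art}. No two conflicting exams share a time slot.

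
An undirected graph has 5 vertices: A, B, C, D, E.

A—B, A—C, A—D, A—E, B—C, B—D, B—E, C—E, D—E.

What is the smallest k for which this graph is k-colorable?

A, B, D, E are pairwise adjacent (a clique of size 4), so at least 4 colors are needed.
One proper 4-coloring: A=blue, B=green, C=yellow, D=yellow, E=red. Every edge joins two different colors.

4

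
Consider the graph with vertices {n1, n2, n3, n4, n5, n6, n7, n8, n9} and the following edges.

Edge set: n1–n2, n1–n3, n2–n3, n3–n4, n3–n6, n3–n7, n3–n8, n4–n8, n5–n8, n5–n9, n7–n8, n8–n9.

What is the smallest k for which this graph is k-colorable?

n3, n7, n8 are mutually adjacent, so at least 3 colors are needed.
3 colors suffice: n1=3, n2=2, n3=1, n4=3, n5=1, n6=2, n7=3, n8=2, n9=3. No two adjacent vertices share a color.

3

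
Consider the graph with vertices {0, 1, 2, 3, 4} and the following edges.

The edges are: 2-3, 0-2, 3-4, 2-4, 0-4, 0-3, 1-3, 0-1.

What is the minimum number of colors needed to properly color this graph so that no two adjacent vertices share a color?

0, 2, 3, 4 are mutually adjacent (a clique of size 4), so at least 4 colors are needed.
4 colors suffice: 0=a, 1=c, 2=c, 3=b, 4=d. Every edge joins two different colors.

4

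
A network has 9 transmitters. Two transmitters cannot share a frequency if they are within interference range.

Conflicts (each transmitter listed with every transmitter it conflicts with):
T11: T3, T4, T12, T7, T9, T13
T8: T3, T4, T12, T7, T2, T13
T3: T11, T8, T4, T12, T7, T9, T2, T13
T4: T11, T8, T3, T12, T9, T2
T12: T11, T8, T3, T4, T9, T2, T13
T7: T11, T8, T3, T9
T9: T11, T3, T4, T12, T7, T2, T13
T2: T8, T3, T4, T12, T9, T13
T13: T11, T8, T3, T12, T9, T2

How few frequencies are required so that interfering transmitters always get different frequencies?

T3, T4, T12, T9, T2 pairwise conflict, so at least 5 frequencies are needed.
5 frequencies suffice: frequency 1 → {T3}; frequency 2 → {T8, T9}; frequency 3 → {T12, T7}; frequency 4 → {T11, T2}; frequency 5 → {T4, T13}. No two conflicting transmitters share a frequency.

5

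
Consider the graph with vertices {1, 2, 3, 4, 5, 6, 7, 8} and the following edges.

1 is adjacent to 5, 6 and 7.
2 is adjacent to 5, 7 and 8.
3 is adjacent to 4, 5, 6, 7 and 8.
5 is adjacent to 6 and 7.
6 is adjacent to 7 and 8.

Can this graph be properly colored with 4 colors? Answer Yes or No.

Yes

The chromatic number is 4. 3, 5, 6, 7 form a clique, so at least 4 colors are needed.
A valid assignment using 4 colors: 1=b, 2=b, 3=b, 4=a, 5=a, 6=c, 7=d, 8=a.
That is already a proper 4-coloring.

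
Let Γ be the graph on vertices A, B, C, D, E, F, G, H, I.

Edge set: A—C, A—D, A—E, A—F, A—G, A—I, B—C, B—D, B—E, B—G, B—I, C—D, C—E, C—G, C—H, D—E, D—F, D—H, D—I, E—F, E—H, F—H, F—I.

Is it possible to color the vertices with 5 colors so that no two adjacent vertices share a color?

The chromatic number is 4. A, C, D, E form a clique, so at least 4 colors are needed.
4 colors suffice: color 1 → {D, G}; color 2 → {E, I}; color 3 → {A, B, H}; color 4 → {C, F}.
Since 5 ≥ 4, a proper 5-coloring certainly exists.

Yes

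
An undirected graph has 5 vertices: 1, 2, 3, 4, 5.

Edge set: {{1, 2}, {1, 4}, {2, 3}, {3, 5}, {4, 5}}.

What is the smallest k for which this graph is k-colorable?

The cycle 4-5-3-2-1-4 has odd length 5, so it cannot be 2-colored; at least 3 colors are needed.
3 colors suffice: color red → {1, 3}; color blue → {2, 5}; color green → {4}. No two adjacent vertices share a color.

3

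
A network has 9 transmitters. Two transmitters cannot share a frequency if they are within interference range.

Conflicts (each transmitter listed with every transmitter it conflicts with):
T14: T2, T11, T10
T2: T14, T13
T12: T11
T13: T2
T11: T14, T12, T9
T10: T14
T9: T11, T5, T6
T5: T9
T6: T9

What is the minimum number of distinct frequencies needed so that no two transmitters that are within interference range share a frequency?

2

T2 and T13 conflict, so at least 2 frequencies are needed.
2 frequencies suffice: T14=2, T2=1, T12=2, T13=2, T11=1, T10=1, T9=2, T5=1, T6=1. Every pair that conflicts lands in different frequencies.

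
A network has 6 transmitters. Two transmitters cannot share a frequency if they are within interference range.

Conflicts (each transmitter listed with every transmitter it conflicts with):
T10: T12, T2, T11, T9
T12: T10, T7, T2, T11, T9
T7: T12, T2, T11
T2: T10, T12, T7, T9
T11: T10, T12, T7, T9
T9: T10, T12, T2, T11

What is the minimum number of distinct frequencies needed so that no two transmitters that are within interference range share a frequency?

4

T10, T12, T11, T9 all conflict with each other, so at least 4 frequencies are needed.
4 frequencies suffice: T10=3, T12=1, T7=3, T2=2, T11=2, T9=4. Each listed conflict is separated.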